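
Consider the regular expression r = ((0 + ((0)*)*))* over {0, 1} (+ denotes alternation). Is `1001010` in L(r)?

1001010 cannot be split into zero or more pieces each matching (0+((0)*)*).

no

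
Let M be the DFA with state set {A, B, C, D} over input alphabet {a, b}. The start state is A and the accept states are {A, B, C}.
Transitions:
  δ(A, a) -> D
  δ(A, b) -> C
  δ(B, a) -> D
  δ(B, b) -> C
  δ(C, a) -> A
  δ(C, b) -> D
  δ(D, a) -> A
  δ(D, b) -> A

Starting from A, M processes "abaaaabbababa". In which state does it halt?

A --a--> D
D --b--> A
A --a--> D
D --a--> A
A --a--> D
D --a--> A
A --b--> C
C --b--> D
D --a--> A
A --b--> C
C --a--> A
A --b--> C
C --a--> A

A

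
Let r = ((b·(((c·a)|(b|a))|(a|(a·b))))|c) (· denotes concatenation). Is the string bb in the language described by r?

yes

The left alternative (b·(((c·a)|(b|a))|(a|(a·b)))) matches bb.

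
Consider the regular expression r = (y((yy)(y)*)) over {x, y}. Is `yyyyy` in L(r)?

Split as y·yyyy: y matches y and ((yy)(y)*) matches yyyy.

yes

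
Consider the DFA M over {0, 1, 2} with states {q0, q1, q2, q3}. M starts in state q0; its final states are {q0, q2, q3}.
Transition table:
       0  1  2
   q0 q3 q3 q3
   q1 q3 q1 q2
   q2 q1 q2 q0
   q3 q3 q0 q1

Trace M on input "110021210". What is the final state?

q1

q0 --1--> q3
q3 --1--> q0
q0 --0--> q3
q3 --0--> q3
q3 --2--> q1
q1 --1--> q1
q1 --2--> q2
q2 --1--> q2
q2 --0--> q1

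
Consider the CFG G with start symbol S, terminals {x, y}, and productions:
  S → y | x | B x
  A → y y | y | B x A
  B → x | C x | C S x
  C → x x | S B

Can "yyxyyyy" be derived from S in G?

no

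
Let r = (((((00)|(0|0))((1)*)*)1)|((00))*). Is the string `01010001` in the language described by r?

no

Neither ((((00)|(0|0))((1)*)*)1) nor ((00))* matches 01010001.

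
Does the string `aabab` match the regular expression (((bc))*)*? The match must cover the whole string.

aabab cannot be split into zero or more pieces each matching ((bc))*.

no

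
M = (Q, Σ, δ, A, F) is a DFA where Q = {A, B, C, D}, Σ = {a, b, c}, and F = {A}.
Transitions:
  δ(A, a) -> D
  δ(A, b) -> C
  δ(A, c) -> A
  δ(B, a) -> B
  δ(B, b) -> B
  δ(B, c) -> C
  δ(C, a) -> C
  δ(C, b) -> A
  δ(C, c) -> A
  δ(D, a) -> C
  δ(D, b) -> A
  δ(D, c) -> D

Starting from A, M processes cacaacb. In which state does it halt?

C

A --c--> A
A --a--> D
D --c--> D
D --a--> C
C --a--> C
C --c--> A
A --b--> C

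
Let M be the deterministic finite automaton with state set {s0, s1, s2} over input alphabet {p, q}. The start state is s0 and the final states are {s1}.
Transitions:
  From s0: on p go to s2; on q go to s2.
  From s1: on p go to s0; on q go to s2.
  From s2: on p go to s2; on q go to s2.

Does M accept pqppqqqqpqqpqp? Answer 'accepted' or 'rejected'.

s0 --p--> s2
s2 --q--> s2
s2 --p--> s2
s2 --p--> s2
s2 --q--> s2
s2 --q--> s2
s2 --q--> s2
s2 --q--> s2
s2 --p--> s2
s2 --q--> s2
s2 --q--> s2
s2 --p--> s2
s2 --q--> s2
s2 --p--> s2
End in state s2, which is not an accepting state.

rejected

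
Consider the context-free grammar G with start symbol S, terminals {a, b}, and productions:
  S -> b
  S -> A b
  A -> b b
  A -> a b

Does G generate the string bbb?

S ⇒ Ab ⇒ bbb

yes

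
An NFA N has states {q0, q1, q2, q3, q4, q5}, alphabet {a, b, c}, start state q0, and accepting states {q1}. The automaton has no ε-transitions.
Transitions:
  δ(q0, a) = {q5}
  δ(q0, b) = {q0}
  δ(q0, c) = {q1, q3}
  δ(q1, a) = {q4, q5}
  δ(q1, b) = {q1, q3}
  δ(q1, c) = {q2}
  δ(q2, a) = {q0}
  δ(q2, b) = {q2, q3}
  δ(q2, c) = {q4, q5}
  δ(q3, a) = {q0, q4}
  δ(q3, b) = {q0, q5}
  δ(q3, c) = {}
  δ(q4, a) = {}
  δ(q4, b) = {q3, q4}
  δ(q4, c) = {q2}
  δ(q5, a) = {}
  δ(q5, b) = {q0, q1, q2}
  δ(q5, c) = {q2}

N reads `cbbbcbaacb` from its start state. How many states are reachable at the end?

Start: {q0}
read c: {q1, q3}
read b: {q0, q1, q3, q5}
read b: {q0, q1, q2, q3, q5}
read b: {q0, q1, q2, q3, q5}
read c: {q1, q2, q3, q4, q5}
read b: {q0, q1, q2, q3, q4, q5}
read a: {q0, q4, q5}
read a: {q5}
read c: {q2}
read b: {q2, q3}
Final reachable set {q2, q3} has 2 states.

2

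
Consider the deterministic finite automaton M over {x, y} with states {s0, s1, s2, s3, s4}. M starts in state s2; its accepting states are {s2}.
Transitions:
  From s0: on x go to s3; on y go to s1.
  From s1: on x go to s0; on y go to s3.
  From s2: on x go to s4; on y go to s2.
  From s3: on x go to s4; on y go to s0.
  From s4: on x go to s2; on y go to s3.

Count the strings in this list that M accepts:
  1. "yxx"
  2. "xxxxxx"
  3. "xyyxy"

"yxx": accepted
"xxxxxx": accepted
"xyyxy": rejected

2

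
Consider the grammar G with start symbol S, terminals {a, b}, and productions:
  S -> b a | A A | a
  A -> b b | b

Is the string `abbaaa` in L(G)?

no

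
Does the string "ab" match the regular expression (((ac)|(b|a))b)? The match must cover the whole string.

yes

Split as a·b: ((ac)|(b|a)) matches a and b matches b.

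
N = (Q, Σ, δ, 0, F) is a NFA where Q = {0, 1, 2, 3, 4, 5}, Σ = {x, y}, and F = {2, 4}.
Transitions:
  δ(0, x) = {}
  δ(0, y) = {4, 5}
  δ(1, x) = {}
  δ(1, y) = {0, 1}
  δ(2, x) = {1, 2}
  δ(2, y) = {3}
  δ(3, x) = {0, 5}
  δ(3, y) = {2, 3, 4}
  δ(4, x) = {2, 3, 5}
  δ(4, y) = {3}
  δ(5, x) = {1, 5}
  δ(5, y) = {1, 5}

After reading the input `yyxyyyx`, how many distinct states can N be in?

5

Start: {0}
read y: {4, 5}
read y: {1, 3, 5}
read x: {0, 1, 5}
read y: {0, 1, 4, 5}
read y: {0, 1, 3, 4, 5}
read y: {0, 1, 2, 3, 4, 5}
read x: {0, 1, 2, 3, 5}
Final reachable set {0, 1, 2, 3, 5} has 5 states.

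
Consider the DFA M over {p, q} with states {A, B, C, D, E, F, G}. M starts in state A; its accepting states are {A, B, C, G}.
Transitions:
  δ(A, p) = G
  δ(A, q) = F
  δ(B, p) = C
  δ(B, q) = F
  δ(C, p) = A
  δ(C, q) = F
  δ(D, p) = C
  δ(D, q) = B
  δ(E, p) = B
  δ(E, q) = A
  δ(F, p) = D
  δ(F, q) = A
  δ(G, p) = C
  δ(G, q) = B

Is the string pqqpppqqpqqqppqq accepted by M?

accepted

A --p--> G
G --q--> B
B --q--> F
F --p--> D
D --p--> C
C --p--> A
A --q--> F
F --q--> A
A --p--> G
G --q--> B
B --q--> F
F --q--> A
A --p--> G
G --p--> C
C --q--> F
F --q--> A
End in state A, which is an accepting state.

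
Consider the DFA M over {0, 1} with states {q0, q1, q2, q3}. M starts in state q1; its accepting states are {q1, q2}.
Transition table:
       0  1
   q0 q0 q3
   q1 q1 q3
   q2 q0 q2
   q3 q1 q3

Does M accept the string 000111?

q1 --0--> q1
q1 --0--> q1
q1 --0--> q1
q1 --1--> q3
q3 --1--> q3
q3 --1--> q3
End in state q3, which is not an accepting state.

rejected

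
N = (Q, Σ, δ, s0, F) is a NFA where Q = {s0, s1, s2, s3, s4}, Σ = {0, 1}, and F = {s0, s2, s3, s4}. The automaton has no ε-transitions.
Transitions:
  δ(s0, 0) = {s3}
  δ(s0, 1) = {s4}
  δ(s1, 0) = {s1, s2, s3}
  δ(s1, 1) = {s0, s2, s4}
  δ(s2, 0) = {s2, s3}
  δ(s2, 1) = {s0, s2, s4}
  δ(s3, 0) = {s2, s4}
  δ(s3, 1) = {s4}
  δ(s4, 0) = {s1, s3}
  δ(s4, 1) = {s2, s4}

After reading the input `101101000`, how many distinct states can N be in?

4

Start: {s0}
read 1: {s4}
read 0: {s1, s3}
read 1: {s0, s2, s4}
read 1: {s0, s2, s4}
read 0: {s1, s2, s3}
read 1: {s0, s2, s4}
read 0: {s1, s2, s3}
read 0: {s1, s2, s3, s4}
read 0: {s1, s2, s3, s4}
Final reachable set {s1, s2, s3, s4} has 4 states.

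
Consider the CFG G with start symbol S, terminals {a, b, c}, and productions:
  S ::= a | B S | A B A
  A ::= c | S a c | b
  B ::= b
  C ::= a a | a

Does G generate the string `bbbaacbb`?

S ⇒ BS ⇒ bS ⇒ bABA ⇒ bSacBA ⇒ bBSacBA ⇒ bbSacBA ⇒ bbBSacBA ⇒ bbbSacBA ⇒ bbbaacBA ⇒ bbbaacbA ⇒ bbbaacbb

yes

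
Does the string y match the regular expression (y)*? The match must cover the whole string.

Split into 1 piece y; each matches y.

yes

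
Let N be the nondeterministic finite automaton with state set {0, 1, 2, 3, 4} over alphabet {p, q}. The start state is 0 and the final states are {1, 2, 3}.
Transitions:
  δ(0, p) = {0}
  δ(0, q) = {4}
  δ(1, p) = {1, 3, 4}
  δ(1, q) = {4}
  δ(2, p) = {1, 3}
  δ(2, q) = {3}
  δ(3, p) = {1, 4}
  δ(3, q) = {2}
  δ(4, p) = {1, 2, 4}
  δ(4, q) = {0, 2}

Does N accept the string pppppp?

rejected

Start: {0}
read p: {0}
read p: {0}
read p: {0}
read p: {0}
read p: {0}
read p: {0}
Reachable ∩ accepting = {} — empty.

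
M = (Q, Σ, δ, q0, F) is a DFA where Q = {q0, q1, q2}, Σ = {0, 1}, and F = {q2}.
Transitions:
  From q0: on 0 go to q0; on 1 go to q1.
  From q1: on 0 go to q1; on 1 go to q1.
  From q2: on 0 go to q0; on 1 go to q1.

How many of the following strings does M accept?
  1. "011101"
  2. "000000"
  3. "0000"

0

"011101": rejected
"000000": rejected
"0000": rejected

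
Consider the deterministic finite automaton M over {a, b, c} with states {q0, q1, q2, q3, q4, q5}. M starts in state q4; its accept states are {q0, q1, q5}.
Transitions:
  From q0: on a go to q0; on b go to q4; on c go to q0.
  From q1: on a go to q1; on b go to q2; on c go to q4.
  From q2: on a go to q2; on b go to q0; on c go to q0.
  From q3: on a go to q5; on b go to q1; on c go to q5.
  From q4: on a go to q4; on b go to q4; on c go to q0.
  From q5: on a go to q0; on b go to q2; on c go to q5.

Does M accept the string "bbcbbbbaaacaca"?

accepted

q4 --b--> q4
q4 --b--> q4
q4 --c--> q0
q0 --b--> q4
q4 --b--> q4
q4 --b--> q4
q4 --b--> q4
q4 --a--> q4
q4 --a--> q4
q4 --a--> q4
q4 --c--> q0
q0 --a--> q0
q0 --c--> q0
q0 --a--> q0
End in state q0, which is an accepting state.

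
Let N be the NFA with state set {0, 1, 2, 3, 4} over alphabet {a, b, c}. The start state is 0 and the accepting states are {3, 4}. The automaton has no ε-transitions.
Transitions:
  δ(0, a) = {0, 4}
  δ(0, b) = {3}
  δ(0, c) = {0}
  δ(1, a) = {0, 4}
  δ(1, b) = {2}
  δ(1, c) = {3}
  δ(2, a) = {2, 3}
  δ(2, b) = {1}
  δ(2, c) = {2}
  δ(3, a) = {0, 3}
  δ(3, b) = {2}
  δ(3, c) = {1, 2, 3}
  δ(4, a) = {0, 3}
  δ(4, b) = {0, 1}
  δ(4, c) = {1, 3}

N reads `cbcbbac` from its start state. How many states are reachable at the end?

Start: {0}
read c: {0}
read b: {3}
read c: {1, 2, 3}
read b: {1, 2}
read b: {1, 2}
read a: {0, 2, 3, 4}
read c: {0, 1, 2, 3}
Final reachable set {0, 1, 2, 3} has 4 states.

4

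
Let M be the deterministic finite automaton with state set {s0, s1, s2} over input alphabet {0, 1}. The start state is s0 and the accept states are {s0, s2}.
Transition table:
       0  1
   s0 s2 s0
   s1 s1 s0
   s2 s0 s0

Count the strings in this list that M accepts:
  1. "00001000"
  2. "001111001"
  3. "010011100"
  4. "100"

4

"00001000": accepted
"001111001": accepted
"010011100": accepted
"100": accepted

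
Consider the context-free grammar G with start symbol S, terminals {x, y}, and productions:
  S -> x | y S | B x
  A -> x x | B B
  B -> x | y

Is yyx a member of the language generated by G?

yes

S ⇒ yS ⇒ yBx ⇒ yyx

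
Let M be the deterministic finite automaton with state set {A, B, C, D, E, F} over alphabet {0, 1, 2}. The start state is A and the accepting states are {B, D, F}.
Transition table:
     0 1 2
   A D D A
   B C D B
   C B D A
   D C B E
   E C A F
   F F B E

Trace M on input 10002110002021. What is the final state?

A --1--> D
D --0--> C
C --0--> B
B --0--> C
C --2--> A
A --1--> D
D --1--> B
B --0--> C
C --0--> B
B --0--> C
C --2--> A
A --0--> D
D --2--> E
E --1--> A

A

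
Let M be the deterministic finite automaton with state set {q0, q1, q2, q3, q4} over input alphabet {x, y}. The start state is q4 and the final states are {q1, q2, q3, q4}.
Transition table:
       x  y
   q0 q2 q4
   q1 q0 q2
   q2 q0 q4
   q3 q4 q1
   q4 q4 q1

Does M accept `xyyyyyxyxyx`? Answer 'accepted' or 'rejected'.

rejected

q4 --x--> q4
q4 --y--> q1
q1 --y--> q2
q2 --y--> q4
q4 --y--> q1
q1 --y--> q2
q2 --x--> q0
q0 --y--> q4
q4 --x--> q4
q4 --y--> q1
q1 --x--> q0
End in state q0, which is not an accepting state.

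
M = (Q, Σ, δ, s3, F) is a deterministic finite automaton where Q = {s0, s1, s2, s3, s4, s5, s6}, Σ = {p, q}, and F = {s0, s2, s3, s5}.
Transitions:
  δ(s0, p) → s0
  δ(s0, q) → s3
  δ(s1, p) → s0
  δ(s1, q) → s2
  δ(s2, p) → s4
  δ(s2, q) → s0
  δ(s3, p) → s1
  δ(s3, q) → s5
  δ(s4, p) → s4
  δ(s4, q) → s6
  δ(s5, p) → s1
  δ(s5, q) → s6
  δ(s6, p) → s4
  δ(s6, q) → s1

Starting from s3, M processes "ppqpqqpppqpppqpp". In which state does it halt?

s0

s3 --p--> s1
s1 --p--> s0
s0 --q--> s3
s3 --p--> s1
s1 --q--> s2
s2 --q--> s0
s0 --p--> s0
s0 --p--> s0
s0 --p--> s0
s0 --q--> s3
s3 --p--> s1
s1 --p--> s0
s0 --p--> s0
s0 --q--> s3
s3 --p--> s1
s1 --p--> s0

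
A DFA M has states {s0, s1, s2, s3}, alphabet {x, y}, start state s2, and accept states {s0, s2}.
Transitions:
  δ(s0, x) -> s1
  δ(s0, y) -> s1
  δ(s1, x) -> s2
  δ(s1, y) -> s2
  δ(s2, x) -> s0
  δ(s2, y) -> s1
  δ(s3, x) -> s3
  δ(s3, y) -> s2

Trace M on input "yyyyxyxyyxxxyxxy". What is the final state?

s2 --y--> s1
s1 --y--> s2
s2 --y--> s1
s1 --y--> s2
s2 --x--> s0
s0 --y--> s1
s1 --x--> s2
s2 --y--> s1
s1 --y--> s2
s2 --x--> s0
s0 --x--> s1
s1 --x--> s2
s2 --y--> s1
s1 --x--> s2
s2 --x--> s0
s0 --y--> s1

s1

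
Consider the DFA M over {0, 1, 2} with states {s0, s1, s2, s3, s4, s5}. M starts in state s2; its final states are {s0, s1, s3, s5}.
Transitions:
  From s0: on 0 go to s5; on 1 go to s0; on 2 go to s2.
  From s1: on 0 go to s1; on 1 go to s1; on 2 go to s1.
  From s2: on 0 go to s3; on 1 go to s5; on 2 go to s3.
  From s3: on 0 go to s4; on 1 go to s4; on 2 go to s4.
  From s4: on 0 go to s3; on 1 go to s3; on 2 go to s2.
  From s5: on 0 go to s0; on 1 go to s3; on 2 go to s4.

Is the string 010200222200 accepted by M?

rejected

s2 --0--> s3
s3 --1--> s4
s4 --0--> s3
s3 --2--> s4
s4 --0--> s3
s3 --0--> s4
s4 --2--> s2
s2 --2--> s3
s3 --2--> s4
s4 --2--> s2
s2 --0--> s3
s3 --0--> s4
End in state s4, which is not an accepting state.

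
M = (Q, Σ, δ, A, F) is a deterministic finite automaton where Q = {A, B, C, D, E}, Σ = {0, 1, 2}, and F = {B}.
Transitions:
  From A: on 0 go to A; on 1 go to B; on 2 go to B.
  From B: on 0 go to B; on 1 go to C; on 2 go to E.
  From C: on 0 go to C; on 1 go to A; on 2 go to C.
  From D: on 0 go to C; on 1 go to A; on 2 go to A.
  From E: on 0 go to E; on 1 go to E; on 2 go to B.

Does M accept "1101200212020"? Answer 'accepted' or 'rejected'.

rejected

A --1--> B
B --1--> C
C --0--> C
C --1--> A
A --2--> B
B --0--> B
B --0--> B
B --2--> E
E --1--> E
E --2--> B
B --0--> B
B --2--> E
E --0--> E
End in state E, which is not an accepting state.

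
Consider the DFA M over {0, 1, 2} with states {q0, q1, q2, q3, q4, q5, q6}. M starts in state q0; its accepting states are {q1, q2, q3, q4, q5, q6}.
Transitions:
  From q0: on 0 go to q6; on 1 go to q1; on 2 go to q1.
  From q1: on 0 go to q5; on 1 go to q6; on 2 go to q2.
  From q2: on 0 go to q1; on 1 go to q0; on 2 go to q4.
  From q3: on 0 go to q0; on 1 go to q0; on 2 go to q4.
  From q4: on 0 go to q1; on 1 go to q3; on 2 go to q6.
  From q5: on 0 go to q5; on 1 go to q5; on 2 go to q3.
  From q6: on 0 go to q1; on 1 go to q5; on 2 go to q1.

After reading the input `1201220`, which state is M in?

q1

q0 --1--> q1
q1 --2--> q2
q2 --0--> q1
q1 --1--> q6
q6 --2--> q1
q1 --2--> q2
q2 --0--> q1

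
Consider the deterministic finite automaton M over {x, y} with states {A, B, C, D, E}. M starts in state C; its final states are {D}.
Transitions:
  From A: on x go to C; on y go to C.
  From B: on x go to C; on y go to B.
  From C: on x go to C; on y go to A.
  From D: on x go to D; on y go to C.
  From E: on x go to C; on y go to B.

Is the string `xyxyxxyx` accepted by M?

C --x--> C
C --y--> A
A --x--> C
C --y--> A
A --x--> C
C --x--> C
C --y--> A
A --x--> C
End in state C, which is not an accepting state.

rejected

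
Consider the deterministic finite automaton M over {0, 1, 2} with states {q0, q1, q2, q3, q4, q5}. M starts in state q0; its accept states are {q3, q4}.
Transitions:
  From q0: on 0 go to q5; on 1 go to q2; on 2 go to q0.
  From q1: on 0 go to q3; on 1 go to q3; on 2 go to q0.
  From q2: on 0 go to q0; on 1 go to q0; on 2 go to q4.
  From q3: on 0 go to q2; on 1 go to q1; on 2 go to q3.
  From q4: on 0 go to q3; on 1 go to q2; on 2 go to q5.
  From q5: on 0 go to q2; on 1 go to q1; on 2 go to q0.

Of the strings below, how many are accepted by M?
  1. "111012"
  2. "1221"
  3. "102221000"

1

"111012": accepted
"1221": rejected
"102221000": rejected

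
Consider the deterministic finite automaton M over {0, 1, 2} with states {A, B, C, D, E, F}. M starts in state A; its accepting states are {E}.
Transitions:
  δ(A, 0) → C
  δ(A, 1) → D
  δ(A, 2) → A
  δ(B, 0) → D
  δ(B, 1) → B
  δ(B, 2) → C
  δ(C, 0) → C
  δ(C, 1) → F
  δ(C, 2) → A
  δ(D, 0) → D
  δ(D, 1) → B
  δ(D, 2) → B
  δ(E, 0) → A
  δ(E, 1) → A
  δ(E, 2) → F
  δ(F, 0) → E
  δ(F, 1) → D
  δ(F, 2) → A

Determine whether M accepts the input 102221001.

A --1--> D
D --0--> D
D --2--> B
B --2--> C
C --2--> A
A --1--> D
D --0--> D
D --0--> D
D --1--> B
End in state B, which is not an accepting state.

rejected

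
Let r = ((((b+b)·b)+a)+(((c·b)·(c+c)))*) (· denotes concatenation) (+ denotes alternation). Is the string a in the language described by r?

yes

The left alternative (((b+b)·b)+a) matches a.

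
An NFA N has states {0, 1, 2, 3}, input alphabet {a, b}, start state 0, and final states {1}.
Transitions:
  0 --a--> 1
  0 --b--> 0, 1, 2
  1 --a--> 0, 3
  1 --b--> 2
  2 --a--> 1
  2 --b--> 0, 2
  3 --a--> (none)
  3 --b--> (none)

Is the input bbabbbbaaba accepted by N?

Start: {0}
read b: {0, 1, 2}
read b: {0, 1, 2}
read a: {0, 1, 3}
read b: {0, 1, 2}
read b: {0, 1, 2}
read b: {0, 1, 2}
read b: {0, 1, 2}
read a: {0, 1, 3}
read a: {0, 1, 3}
read b: {0, 1, 2}
read a: {0, 1, 3}
Reachable ∩ accepting = {1} — nonempty.

accepted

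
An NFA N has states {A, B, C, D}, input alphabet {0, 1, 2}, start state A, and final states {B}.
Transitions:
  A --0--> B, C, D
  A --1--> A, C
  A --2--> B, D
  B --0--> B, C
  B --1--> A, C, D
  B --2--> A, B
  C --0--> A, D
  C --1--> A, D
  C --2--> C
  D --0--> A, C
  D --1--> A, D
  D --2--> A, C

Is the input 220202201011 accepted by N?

Start: {A}
read 2: {B, D}
read 2: {A, B, C}
read 0: {A, B, C, D}
read 2: {A, B, C, D}
read 0: {A, B, C, D}
read 2: {A, B, C, D}
read 2: {A, B, C, D}
read 0: {A, B, C, D}
read 1: {A, C, D}
read 0: {A, B, C, D}
read 1: {A, C, D}
read 1: {A, C, D}
Reachable ∩ accepting = {} — empty.

rejected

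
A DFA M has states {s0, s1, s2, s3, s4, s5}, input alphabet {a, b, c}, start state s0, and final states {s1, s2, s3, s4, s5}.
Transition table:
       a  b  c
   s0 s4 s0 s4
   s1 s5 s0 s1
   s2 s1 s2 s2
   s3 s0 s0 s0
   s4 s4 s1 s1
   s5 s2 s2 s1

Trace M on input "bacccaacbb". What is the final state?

s0 --b--> s0
s0 --a--> s4
s4 --c--> s1
s1 --c--> s1
s1 --c--> s1
s1 --a--> s5
s5 --a--> s2
s2 --c--> s2
s2 --b--> s2
s2 --b--> s2

s2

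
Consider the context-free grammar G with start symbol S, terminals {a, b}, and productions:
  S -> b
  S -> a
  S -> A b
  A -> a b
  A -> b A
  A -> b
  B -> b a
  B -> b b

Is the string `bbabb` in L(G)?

S ⇒ Ab ⇒ bAb ⇒ bbAb ⇒ bbabb

yes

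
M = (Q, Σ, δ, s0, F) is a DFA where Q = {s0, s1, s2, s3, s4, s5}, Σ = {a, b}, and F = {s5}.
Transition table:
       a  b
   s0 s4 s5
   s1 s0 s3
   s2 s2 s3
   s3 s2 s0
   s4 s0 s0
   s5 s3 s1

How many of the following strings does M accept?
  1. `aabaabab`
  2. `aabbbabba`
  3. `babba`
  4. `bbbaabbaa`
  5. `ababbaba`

`aabaabab`: rejected
`aabbbabba`: rejected
`babba`: rejected
`bbbaabbaa`: rejected
`ababbaba`: rejected

0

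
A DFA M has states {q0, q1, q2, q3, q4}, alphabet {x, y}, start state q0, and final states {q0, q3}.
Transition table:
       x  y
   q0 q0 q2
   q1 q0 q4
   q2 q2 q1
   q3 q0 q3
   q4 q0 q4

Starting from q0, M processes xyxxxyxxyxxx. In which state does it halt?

q2

q0 --x--> q0
q0 --y--> q2
q2 --x--> q2
q2 --x--> q2
q2 --x--> q2
q2 --y--> q1
q1 --x--> q0
q0 --x--> q0
q0 --y--> q2
q2 --x--> q2
q2 --x--> q2
q2 --x--> q2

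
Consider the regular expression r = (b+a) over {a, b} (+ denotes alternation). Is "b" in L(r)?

The left alternative b matches b.

yes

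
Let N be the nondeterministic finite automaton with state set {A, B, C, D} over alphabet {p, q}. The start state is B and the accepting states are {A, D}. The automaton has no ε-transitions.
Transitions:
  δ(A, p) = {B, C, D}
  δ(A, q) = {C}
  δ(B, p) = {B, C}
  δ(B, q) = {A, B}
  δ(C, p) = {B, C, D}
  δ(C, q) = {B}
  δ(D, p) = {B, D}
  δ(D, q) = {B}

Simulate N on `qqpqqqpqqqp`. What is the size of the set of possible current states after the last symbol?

Start: {B}
read q: {A, B}
read q: {A, B, C}
read p: {B, C, D}
read q: {A, B}
read q: {A, B, C}
read q: {A, B, C}
read p: {B, C, D}
read q: {A, B}
read q: {A, B, C}
read q: {A, B, C}
read p: {B, C, D}
Final reachable set {B, C, D} has 3 states.

3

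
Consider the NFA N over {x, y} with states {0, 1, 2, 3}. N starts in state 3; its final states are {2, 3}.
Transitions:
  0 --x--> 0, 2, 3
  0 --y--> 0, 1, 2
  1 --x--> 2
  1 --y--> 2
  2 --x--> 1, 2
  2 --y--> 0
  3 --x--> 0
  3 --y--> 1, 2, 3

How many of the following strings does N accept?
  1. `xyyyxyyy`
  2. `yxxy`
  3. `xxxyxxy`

3

`xyyyxyyy`: accepted
`yxxy`: accepted
`xxxyxxy`: accepted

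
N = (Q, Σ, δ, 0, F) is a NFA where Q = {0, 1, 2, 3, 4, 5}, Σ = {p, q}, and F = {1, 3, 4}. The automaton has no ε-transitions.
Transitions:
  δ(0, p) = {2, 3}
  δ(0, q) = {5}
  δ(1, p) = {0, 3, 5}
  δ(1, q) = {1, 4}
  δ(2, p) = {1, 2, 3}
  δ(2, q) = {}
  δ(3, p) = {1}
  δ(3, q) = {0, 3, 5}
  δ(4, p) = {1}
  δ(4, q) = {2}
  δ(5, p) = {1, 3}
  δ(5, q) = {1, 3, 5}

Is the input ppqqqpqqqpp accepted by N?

accepted

Start: {0}
read p: {2, 3}
read p: {1, 2, 3}
read q: {0, 1, 3, 4, 5}
read q: {0, 1, 2, 3, 4, 5}
read q: {0, 1, 2, 3, 4, 5}
read p: {0, 1, 2, 3, 5}
read q: {0, 1, 3, 4, 5}
read q: {0, 1, 2, 3, 4, 5}
read q: {0, 1, 2, 3, 4, 5}
read p: {0, 1, 2, 3, 5}
read p: {0, 1, 2, 3, 5}
Reachable ∩ accepting = {1, 3} — nonempty.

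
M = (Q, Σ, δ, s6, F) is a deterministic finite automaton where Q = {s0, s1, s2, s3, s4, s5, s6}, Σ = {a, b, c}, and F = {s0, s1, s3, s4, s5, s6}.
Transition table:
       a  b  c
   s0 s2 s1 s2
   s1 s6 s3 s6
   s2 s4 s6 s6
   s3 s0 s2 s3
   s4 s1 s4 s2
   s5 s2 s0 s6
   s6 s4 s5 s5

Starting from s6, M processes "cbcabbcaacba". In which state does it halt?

s2

s6 --c--> s5
s5 --b--> s0
s0 --c--> s2
s2 --a--> s4
s4 --b--> s4
s4 --b--> s4
s4 --c--> s2
s2 --a--> s4
s4 --a--> s1
s1 --c--> s6
s6 --b--> s5
s5 --a--> s2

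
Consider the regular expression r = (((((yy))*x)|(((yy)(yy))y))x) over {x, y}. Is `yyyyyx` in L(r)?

yes

Split as yyyyy·x: ((((yy))*x)|(((yy)(yy))y)) matches yyyyy and x matches x.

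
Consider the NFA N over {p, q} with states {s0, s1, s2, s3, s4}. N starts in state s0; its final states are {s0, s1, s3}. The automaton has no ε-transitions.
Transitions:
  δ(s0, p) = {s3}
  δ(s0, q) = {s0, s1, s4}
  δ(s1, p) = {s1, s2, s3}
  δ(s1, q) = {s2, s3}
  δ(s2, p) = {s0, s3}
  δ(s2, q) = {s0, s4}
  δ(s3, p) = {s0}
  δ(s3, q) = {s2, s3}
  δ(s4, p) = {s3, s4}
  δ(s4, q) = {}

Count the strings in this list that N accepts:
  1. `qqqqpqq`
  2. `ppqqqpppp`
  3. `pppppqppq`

3

`qqqqpqq`: accepted
`ppqqqpppp`: accepted
`pppppqppq`: accepted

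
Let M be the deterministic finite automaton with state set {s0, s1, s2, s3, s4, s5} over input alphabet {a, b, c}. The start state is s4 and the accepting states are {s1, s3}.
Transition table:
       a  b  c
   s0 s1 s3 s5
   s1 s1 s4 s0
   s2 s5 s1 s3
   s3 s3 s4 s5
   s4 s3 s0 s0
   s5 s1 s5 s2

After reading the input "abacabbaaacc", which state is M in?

s4 --a--> s3
s3 --b--> s4
s4 --a--> s3
s3 --c--> s5
s5 --a--> s1
s1 --b--> s4
s4 --b--> s0
s0 --a--> s1
s1 --a--> s1
s1 --a--> s1
s1 --c--> s0
s0 --c--> s5

s5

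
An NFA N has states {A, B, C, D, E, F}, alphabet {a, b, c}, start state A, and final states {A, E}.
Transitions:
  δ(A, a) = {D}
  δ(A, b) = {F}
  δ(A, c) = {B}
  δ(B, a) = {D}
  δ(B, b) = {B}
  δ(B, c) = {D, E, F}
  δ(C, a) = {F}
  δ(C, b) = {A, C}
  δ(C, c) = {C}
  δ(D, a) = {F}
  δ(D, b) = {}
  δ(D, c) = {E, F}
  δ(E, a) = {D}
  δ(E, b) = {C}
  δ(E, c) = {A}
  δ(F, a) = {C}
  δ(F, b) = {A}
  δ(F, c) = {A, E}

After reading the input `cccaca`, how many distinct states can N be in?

Start: {A}
read c: {B}
read c: {D, E, F}
read c: {A, E, F}
read a: {C, D}
read c: {C, E, F}
read a: {C, D, F}
Final reachable set {C, D, F} has 3 states.

3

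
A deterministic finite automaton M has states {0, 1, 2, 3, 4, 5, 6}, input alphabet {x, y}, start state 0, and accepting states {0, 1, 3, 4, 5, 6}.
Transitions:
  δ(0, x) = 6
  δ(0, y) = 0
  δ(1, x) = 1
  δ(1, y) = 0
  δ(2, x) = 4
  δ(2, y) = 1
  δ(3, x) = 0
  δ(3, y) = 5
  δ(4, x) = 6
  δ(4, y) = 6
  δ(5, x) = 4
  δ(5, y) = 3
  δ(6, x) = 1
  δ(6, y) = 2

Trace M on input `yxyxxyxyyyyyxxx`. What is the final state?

0 --y--> 0
0 --x--> 6
6 --y--> 2
2 --x--> 4
4 --x--> 6
6 --y--> 2
2 --x--> 4
4 --y--> 6
6 --y--> 2
2 --y--> 1
1 --y--> 0
0 --y--> 0
0 --x--> 6
6 --x--> 1
1 --x--> 1

1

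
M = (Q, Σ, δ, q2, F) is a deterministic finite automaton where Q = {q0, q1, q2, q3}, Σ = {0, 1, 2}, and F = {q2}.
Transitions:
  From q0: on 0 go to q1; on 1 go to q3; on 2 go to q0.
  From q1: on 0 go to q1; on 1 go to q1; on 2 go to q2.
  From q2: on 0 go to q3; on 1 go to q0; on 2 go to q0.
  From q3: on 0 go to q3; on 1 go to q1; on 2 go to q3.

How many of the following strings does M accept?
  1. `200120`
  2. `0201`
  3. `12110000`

`200120`: rejected
`0201`: rejected
`12110000`: rejected

0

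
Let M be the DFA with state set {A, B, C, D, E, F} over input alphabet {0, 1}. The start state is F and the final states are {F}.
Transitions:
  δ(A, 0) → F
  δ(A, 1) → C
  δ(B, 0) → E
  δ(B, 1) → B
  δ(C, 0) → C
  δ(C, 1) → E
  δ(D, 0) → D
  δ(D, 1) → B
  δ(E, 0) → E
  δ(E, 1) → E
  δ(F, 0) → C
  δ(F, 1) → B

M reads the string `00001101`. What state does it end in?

E

F --0--> C
C --0--> C
C --0--> C
C --0--> C
C --1--> E
E --1--> E
E --0--> E
E --1--> E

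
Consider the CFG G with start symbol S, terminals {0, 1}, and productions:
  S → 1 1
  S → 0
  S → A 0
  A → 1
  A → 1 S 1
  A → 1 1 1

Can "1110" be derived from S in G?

S ⇒ A0 ⇒ 1110

yes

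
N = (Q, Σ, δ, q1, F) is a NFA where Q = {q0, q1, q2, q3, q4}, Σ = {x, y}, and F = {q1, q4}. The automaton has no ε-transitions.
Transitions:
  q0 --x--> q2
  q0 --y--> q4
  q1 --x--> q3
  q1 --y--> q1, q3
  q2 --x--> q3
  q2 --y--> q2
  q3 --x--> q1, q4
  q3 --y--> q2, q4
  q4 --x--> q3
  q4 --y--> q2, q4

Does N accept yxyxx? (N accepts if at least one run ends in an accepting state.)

accepted

Start: {q1}
read y: {q1, q3}
read x: {q1, q3, q4}
read y: {q1, q2, q3, q4}
read x: {q1, q3, q4}
read x: {q1, q3, q4}
Reachable ∩ accepting = {q1, q4} — nonempty.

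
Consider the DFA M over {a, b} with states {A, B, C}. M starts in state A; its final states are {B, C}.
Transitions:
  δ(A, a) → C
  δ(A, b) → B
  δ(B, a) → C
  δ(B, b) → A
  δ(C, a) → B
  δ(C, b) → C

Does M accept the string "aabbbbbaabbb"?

rejected

A --a--> C
C --a--> B
B --b--> A
A --b--> B
B --b--> A
A --b--> B
B --b--> A
A --a--> C
C --a--> B
B --b--> A
A --b--> B
B --b--> A
End in state A, which is not an accepting state.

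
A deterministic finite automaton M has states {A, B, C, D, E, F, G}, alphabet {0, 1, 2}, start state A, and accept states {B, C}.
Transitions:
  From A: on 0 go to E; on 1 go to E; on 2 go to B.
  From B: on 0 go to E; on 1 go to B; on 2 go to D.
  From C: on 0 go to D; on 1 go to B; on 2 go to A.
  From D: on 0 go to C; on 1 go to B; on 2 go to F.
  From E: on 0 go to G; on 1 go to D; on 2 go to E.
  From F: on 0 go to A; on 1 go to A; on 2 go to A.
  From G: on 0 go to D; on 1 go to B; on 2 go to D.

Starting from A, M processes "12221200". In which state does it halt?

A --1--> E
E --2--> E
E --2--> E
E --2--> E
E --1--> D
D --2--> F
F --0--> A
A --0--> E

E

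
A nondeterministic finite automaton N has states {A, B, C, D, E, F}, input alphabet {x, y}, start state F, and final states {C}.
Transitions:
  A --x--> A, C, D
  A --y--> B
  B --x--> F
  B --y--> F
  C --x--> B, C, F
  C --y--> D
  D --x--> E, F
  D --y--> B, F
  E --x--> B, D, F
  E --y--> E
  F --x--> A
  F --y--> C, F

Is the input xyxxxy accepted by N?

rejected

Start: {F}
read x: {A}
read y: {B}
read x: {F}
read x: {A}
read x: {A, C, D}
read y: {B, D, F}
Reachable ∩ accepting = {} — empty.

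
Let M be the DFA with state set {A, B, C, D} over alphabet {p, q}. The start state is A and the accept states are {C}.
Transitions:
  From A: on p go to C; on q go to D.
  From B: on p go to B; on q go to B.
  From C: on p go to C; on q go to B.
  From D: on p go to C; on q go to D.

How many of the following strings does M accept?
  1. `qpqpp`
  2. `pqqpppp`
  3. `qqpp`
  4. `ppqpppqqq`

`qpqpp`: rejected
`pqqpppp`: rejected
`qqpp`: accepted
`ppqpppqqq`: rejected

1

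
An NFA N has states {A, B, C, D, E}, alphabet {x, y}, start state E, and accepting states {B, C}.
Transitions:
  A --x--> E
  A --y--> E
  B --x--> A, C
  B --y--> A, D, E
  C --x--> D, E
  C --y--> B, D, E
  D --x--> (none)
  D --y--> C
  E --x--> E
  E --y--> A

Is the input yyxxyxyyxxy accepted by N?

rejected

Start: {E}
read y: {A}
read y: {E}
read x: {E}
read x: {E}
read y: {A}
read x: {E}
read y: {A}
read y: {E}
read x: {E}
read x: {E}
read y: {A}
Reachable ∩ accepting = {} — empty.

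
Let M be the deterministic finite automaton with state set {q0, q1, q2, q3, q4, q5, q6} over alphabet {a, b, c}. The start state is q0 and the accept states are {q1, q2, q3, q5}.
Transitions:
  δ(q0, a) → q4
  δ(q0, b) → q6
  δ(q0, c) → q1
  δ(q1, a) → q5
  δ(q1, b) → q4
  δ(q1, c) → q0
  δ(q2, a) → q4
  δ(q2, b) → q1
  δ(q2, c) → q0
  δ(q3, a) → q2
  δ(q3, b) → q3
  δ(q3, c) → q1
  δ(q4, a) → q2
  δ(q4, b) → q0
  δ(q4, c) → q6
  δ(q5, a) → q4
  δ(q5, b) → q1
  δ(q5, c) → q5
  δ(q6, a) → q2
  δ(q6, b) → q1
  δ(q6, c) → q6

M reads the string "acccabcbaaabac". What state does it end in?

q0 --a--> q4
q4 --c--> q6
q6 --c--> q6
q6 --c--> q6
q6 --a--> q2
q2 --b--> q1
q1 --c--> q0
q0 --b--> q6
q6 --a--> q2
q2 --a--> q4
q4 --a--> q2
q2 --b--> q1
q1 --a--> q5
q5 --c--> q5

q5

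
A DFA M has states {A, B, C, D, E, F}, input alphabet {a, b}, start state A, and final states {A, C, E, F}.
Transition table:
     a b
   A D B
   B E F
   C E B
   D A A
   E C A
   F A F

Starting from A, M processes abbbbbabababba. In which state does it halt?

A --a--> D
D --b--> A
A --b--> B
B --b--> F
F --b--> F
F --b--> F
F --a--> A
A --b--> B
B --a--> E
E --b--> A
A --a--> D
D --b--> A
A --b--> B
B --a--> E

E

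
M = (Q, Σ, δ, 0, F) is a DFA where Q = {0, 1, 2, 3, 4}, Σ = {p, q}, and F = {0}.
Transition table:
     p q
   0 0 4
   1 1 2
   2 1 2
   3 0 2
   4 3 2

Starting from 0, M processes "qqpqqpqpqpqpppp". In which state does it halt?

1

0 --q--> 4
4 --q--> 2
2 --p--> 1
1 --q--> 2
2 --q--> 2
2 --p--> 1
1 --q--> 2
2 --p--> 1
1 --q--> 2
2 --p--> 1
1 --q--> 2
2 --p--> 1
1 --p--> 1
1 --p--> 1
1 --p--> 1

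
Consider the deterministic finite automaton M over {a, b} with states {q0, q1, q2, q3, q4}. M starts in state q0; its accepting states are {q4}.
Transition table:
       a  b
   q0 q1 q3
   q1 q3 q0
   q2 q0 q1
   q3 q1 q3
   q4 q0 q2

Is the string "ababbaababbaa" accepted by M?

rejected

q0 --a--> q1
q1 --b--> q0
q0 --a--> q1
q1 --b--> q0
q0 --b--> q3
q3 --a--> q1
q1 --a--> q3
q3 --b--> q3
q3 --a--> q1
q1 --b--> q0
q0 --b--> q3
q3 --a--> q1
q1 --a--> q3
End in state q3, which is not an accepting state.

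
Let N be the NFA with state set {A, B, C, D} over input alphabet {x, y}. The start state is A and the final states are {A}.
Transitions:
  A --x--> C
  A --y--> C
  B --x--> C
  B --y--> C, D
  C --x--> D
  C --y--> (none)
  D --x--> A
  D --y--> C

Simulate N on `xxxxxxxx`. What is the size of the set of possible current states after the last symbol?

1

Start: {A}
read x: {C}
read x: {D}
read x: {A}
read x: {C}
read x: {D}
read x: {A}
read x: {C}
read x: {D}
Final reachable set {D} has 1 state.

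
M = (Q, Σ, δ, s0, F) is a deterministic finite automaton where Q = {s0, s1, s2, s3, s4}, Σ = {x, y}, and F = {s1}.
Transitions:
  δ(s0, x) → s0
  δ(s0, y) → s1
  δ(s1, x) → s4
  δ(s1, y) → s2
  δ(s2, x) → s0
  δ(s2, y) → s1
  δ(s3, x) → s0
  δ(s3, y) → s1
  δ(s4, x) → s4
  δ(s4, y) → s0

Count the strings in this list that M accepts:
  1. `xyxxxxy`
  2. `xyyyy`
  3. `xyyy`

1

`xyxxxxy`: rejected
`xyyyy`: rejected
`xyyy`: accepted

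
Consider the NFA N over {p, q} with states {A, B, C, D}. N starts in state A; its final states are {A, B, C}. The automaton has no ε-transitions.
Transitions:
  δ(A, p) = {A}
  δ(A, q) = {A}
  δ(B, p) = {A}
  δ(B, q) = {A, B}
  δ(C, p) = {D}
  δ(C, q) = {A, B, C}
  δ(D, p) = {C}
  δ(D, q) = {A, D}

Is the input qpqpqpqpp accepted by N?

accepted

Start: {A}
read q: {A}
read p: {A}
read q: {A}
read p: {A}
read q: {A}
read p: {A}
read q: {A}
read p: {A}
read p: {A}
Reachable ∩ accepting = {A} — nonempty.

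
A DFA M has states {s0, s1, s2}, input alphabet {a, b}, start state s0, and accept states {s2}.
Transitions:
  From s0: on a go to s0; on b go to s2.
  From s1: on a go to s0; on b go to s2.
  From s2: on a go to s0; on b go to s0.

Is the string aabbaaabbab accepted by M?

accepted

s0 --a--> s0
s0 --a--> s0
s0 --b--> s2
s2 --b--> s0
s0 --a--> s0
s0 --a--> s0
s0 --a--> s0
s0 --b--> s2
s2 --b--> s0
s0 --a--> s0
s0 --b--> s2
End in state s2, which is an accepting state.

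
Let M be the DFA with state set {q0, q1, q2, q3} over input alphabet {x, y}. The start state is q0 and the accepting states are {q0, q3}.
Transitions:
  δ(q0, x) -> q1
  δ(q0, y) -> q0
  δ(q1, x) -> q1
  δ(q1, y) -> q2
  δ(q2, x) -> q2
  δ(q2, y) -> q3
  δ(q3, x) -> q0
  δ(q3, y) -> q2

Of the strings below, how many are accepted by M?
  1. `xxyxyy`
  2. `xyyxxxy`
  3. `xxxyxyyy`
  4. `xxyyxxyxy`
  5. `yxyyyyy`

2

`xxyxyy`: rejected
`xyyxxxy`: rejected
`xxxyxyyy`: accepted
`xxyyxxyxy`: accepted
`yxyyyyy`: rejected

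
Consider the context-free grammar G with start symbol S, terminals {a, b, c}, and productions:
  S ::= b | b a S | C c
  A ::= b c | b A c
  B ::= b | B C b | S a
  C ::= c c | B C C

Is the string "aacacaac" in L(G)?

no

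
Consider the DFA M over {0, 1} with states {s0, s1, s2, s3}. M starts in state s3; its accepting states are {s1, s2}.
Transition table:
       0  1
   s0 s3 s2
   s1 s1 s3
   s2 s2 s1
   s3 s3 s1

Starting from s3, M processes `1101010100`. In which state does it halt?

s3 --1--> s1
s1 --1--> s3
s3 --0--> s3
s3 --1--> s1
s1 --0--> s1
s1 --1--> s3
s3 --0--> s3
s3 --1--> s1
s1 --0--> s1
s1 --0--> s1

s1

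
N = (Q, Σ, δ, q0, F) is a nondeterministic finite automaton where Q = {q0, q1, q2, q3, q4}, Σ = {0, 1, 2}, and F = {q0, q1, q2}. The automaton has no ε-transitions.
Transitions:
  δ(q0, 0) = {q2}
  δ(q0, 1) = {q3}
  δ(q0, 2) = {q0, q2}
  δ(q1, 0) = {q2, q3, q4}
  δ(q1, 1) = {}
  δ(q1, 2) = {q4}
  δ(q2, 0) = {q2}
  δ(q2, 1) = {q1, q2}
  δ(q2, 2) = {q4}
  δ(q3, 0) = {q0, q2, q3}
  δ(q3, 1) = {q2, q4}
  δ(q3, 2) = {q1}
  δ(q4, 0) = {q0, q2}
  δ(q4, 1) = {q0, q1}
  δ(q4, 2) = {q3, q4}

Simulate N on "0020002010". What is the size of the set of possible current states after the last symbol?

Start: {q0}
read 0: {q2}
read 0: {q2}
read 2: {q4}
read 0: {q0, q2}
read 0: {q2}
read 0: {q2}
read 2: {q4}
read 0: {q0, q2}
read 1: {q1, q2, q3}
read 0: {q0, q2, q3, q4}
Final reachable set {q0, q2, q3, q4} has 4 states.

4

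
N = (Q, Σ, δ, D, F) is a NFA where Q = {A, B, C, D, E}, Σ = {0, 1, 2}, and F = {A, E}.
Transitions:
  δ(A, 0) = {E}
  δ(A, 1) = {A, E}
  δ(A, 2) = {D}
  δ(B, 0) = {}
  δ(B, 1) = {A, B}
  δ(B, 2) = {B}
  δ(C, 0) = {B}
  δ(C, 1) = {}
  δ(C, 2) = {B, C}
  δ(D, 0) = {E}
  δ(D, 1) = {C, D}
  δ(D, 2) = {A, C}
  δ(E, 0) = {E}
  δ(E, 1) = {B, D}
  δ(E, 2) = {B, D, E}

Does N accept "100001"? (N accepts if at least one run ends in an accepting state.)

Start: {D}
read 1: {C, D}
read 0: {B, E}
read 0: {E}
read 0: {E}
read 0: {E}
read 1: {B, D}
Reachable ∩ accepting = {} — empty.

rejected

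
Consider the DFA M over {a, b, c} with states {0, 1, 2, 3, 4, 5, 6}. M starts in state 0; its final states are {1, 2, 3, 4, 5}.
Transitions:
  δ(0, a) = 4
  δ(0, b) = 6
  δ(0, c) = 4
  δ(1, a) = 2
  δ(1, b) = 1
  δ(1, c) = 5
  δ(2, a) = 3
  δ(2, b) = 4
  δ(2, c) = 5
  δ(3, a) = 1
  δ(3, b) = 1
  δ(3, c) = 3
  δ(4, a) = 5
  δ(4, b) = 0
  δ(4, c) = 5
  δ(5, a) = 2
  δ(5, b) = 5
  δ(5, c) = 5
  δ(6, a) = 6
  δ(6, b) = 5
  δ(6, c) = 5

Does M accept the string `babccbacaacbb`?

0 --b--> 6
6 --a--> 6
6 --b--> 5
5 --c--> 5
5 --c--> 5
5 --b--> 5
5 --a--> 2
2 --c--> 5
5 --a--> 2
2 --a--> 3
3 --c--> 3
3 --b--> 1
1 --b--> 1
End in state 1, which is an accepting state.

accepted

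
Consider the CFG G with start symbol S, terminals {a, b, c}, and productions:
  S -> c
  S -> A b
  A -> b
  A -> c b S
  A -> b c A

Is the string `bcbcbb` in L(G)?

S ⇒ Ab ⇒ bcAb ⇒ bcbcAb ⇒ bcbcbb

yes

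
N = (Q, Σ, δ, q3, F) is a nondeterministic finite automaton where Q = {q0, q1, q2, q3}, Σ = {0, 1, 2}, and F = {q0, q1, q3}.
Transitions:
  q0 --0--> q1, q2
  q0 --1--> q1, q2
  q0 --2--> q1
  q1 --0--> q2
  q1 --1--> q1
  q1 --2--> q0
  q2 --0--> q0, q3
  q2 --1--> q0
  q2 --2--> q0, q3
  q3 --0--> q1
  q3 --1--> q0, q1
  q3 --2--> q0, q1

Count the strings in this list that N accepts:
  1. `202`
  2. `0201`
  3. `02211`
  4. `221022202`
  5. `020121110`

5

`202`: accepted
`0201`: accepted
`02211`: accepted
`221022202`: accepted
`020121110`: accepted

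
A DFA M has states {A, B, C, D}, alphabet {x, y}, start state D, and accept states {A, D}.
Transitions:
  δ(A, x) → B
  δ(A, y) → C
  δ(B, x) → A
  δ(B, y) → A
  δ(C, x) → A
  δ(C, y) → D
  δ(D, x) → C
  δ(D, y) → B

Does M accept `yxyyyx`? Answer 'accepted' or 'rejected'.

accepted

D --y--> B
B --x--> A
A --y--> C
C --y--> D
D --y--> B
B --x--> A
End in state A, which is an accepting state.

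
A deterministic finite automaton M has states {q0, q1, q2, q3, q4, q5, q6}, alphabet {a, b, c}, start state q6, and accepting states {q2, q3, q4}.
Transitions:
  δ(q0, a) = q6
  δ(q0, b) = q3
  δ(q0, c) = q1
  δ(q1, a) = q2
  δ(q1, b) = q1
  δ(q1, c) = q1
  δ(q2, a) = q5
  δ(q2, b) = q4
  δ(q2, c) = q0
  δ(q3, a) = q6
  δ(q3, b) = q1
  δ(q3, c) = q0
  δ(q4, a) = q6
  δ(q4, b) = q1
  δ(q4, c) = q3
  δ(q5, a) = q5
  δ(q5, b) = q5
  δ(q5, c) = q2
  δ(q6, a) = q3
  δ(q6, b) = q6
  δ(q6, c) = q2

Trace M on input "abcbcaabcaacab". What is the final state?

q6 --a--> q3
q3 --b--> q1
q1 --c--> q1
q1 --b--> q1
q1 --c--> q1
q1 --a--> q2
q2 --a--> q5
q5 --b--> q5
q5 --c--> q2
q2 --a--> q5
q5 --a--> q5
q5 --c--> q2
q2 --a--> q5
q5 --b--> q5

q5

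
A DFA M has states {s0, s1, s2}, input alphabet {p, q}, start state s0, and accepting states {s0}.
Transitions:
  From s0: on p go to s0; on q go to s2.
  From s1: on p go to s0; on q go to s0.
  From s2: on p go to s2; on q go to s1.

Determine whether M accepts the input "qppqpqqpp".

s0 --q--> s2
s2 --p--> s2
s2 --p--> s2
s2 --q--> s1
s1 --p--> s0
s0 --q--> s2
s2 --q--> s1
s1 --p--> s0
s0 --p--> s0
End in state s0, which is an accepting state.

accepted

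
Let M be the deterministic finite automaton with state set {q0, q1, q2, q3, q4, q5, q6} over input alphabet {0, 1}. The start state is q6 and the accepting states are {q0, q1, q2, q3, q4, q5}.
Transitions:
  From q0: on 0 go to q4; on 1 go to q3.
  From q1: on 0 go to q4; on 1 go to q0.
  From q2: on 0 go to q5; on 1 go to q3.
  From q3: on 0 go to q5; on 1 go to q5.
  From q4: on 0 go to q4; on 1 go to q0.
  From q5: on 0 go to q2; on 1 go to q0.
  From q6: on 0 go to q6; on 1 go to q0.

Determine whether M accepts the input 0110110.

q6 --0--> q6
q6 --1--> q0
q0 --1--> q3
q3 --0--> q5
q5 --1--> q0
q0 --1--> q3
q3 --0--> q5
End in state q5, which is an accepting state.

accepted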